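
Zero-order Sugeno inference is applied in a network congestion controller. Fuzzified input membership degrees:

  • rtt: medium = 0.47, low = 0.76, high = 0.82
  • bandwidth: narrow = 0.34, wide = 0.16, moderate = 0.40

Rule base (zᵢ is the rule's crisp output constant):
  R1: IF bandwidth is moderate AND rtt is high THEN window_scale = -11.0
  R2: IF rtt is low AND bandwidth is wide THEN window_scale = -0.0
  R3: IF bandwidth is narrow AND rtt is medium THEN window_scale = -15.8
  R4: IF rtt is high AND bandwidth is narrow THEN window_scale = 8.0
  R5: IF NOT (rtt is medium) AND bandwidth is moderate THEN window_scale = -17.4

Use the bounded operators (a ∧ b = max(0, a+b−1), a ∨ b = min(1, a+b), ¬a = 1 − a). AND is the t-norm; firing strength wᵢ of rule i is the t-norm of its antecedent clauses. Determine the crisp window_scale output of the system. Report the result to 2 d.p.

-3.00

R1 (z=-11.0): moderate=0.40, high=0.82; AND[max(0, a+b−1)] → w = 0.22
R2 (z=-0.0): low=0.76, wide=0.16; AND[max(0, a+b−1)] → w = 0.00
R3 (z=-15.8): narrow=0.34, medium=0.47; AND[max(0, a+b−1)] → w = 0.00
R4 (z=8.0): high=0.82, narrow=0.34; AND[max(0, a+b−1)] → w = 0.16
R5 (z=-17.4): ¬medium=1−0.47=0.53, moderate=0.40; AND[max(0, a+b−1)] → w = 0.00
Weighted average = (0.22·-11.0 + 0.00·-0.0 + 0.00·-15.8 + 0.16·8.0 + 0.00·-17.4) / (0.22 + 0.00 + 0.00 + 0.16 + 0.00)
  = -1.1400 / 0.3800 = -3.00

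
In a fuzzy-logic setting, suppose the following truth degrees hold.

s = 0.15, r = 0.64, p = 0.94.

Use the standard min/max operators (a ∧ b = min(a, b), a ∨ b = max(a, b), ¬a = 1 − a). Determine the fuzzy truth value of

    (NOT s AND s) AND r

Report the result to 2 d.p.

NOT s = 1 − 0.15 = 0.85
NOT s AND s = min(a, b) on (0.85, 0.15) = 0.15
(NOT s AND s) AND r = min(a, b) on (0.15, 0.64) = 0.15

0.15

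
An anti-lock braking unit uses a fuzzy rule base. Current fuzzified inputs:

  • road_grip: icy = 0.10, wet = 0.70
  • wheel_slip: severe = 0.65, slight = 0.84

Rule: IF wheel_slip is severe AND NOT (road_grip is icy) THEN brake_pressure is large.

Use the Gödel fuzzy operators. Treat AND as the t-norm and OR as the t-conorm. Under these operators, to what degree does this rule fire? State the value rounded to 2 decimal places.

0.65

firing strength: severe=0.65, ¬icy=1−0.10=0.90; AND[min(a, b)] → w = 0.65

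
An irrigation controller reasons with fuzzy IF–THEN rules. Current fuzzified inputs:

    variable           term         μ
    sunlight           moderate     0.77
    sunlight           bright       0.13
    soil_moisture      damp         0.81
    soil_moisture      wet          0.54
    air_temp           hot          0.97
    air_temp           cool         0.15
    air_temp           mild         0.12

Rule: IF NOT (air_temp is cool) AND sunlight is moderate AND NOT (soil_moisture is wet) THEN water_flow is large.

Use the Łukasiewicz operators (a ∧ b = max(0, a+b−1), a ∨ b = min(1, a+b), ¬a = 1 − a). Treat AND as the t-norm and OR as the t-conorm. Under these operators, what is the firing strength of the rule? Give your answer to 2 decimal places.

firing strength: ¬cool=1−0.15=0.85, moderate=0.77, ¬wet=1−0.54=0.46; AND[max(0, a+b−1)] → w = 0.08

0.08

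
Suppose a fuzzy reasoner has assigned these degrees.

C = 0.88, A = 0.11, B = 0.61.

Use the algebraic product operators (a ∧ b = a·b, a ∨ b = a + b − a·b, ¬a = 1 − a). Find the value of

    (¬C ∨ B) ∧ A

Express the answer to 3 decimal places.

¬C = 1 − 0.8800 = 0.1200
¬C ∨ B = a + b − a·b on (0.1200, 0.6100) = 0.6568
(¬C ∨ B) ∧ A = a·b on (0.6568, 0.1100) = 0.0722

0.072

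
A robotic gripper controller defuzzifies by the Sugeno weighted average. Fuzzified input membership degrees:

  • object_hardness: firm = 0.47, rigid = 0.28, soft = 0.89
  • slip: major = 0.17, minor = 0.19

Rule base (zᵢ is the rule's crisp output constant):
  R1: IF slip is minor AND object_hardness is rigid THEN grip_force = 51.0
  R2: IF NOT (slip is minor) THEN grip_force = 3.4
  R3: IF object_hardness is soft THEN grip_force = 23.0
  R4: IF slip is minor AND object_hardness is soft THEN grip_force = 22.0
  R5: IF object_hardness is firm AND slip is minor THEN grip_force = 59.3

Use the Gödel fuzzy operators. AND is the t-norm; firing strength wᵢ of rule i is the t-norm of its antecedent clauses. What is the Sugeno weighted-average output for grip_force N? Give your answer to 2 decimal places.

R1 (z=51.0): minor=0.19, rigid=0.28; AND[min(a, b)] → w = 0.19
R2 (z=3.4): ¬minor=1−0.19=0.81 → w = 0.81
R3 (z=23.0): soft=0.89 → w = 0.89
R4 (z=22.0): minor=0.19, soft=0.89; AND[min(a, b)] → w = 0.19
R5 (z=59.3): firm=0.47, minor=0.19; AND[min(a, b)] → w = 0.19
Weighted average = (0.19·51.0 + 0.81·3.4 + 0.89·23.0 + 0.19·22.0 + 0.19·59.3) / (0.19 + 0.81 + 0.89 + 0.19 + 0.19)
  = 48.3610 / 2.2700 = 21.30

21.30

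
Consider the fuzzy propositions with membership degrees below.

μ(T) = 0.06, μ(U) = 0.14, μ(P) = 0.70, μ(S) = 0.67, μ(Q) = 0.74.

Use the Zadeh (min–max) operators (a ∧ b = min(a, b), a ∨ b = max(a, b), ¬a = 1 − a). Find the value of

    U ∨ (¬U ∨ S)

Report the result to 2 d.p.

0.86

¬U = 1 − 0.14 = 0.86
¬U ∨ S = max(a, b) on (0.86, 0.67) = 0.86
U ∨ (¬U ∨ S) = max(a, b) on (0.14, 0.86) = 0.86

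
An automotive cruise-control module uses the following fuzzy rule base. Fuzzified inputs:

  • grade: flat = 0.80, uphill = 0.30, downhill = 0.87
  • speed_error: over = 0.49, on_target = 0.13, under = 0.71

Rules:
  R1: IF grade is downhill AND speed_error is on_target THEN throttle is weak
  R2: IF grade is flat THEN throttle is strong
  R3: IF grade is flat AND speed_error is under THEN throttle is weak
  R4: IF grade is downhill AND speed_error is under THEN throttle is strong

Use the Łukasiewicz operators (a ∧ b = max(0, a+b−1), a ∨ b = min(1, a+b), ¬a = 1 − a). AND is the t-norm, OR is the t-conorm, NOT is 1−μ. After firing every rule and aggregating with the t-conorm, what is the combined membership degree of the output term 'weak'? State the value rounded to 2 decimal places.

R1: downhill=0.87, on_target=0.13; AND[max(0, a+b−1)] → w = 0.00
R2: flat=0.80 → w = 0.80
R3: flat=0.80, under=0.71; AND[max(0, a+b−1)] → w = 0.51
R4: downhill=0.87, under=0.71; AND[max(0, a+b−1)] → w = 0.58
Rules with consequent 'weak': {R1, R3} → strengths 0.00, 0.51
Aggregate via t-conorm [min(1, a+b)]: 0.51

0.51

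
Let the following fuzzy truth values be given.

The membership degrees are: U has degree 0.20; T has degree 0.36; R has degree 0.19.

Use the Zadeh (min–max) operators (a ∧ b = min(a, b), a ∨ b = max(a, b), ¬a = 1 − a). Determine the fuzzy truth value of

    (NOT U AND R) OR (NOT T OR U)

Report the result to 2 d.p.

0.64

NOT U = 1 − 0.20 = 0.80
NOT U AND R = min(a, b) on (0.80, 0.19) = 0.19
NOT T = 1 − 0.36 = 0.64
NOT T OR U = max(a, b) on (0.64, 0.20) = 0.64
(NOT U AND R) OR (NOT T OR U) = max(a, b) on (0.19, 0.64) = 0.64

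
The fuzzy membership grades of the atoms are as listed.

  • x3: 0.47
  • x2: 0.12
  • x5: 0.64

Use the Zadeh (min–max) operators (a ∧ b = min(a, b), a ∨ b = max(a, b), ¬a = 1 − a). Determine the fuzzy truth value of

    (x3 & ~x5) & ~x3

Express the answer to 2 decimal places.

~x5 = 1 − 0.64 = 0.36
x3 & ~x5 = min(a, b) on (0.47, 0.36) = 0.36
~x3 = 1 − 0.47 = 0.53
(x3 & ~x5) & ~x3 = min(a, b) on (0.36, 0.53) = 0.36

0.36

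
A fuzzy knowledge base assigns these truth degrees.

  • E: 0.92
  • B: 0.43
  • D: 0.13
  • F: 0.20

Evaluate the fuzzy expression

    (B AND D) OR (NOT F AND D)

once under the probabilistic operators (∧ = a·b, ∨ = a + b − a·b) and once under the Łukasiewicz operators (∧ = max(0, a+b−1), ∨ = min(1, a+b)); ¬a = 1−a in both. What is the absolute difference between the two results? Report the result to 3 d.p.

0.154

Under probabilistic:
  B AND D = a·b on (0.4300, 0.1300) = 0.0559
  NOT F = 1 − 0.2000 = 0.8000
  NOT F AND D = a·b on (0.8000, 0.1300) = 0.1040
  (B AND D) OR (NOT F AND D) = a + b − a·b on (0.0559, 0.1040) = 0.1541
  → value = 0.1541
Under Łukasiewicz:
  B AND D = max(0, a+b−1) on (0.43, 0.13) = 0.00
  NOT F = 1 − 0.20 = 0.80
  NOT F AND D = max(0, a+b−1) on (0.80, 0.13) = 0.00
  (B AND D) OR (NOT F AND D) = min(1, a+b) on (0.00, 0.00) = 0.00
  → value = 0.0000
|0.1541 − 0.0000| = 0.154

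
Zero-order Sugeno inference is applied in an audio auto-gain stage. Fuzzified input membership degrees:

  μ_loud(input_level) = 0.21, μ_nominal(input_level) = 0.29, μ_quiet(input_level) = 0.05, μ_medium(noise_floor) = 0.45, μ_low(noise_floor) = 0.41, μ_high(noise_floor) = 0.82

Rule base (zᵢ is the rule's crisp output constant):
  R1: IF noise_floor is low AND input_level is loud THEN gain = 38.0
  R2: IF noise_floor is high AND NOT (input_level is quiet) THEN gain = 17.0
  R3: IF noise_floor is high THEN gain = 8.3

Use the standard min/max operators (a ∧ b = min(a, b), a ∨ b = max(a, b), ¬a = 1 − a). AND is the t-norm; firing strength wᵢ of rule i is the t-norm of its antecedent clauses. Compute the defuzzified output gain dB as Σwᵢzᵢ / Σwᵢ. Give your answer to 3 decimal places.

15.528

R1 (z=38.0): low=0.41, loud=0.21; AND[min(a, b)] → w = 0.21
R2 (z=17.0): high=0.82, ¬quiet=1−0.05=0.95; AND[min(a, b)] → w = 0.82
R3 (z=8.3): high=0.82 → w = 0.82
Weighted average = (0.21·38.0 + 0.82·17.0 + 0.82·8.3) / (0.21 + 0.82 + 0.82)
  = 28.7260 / 1.8500 = 15.528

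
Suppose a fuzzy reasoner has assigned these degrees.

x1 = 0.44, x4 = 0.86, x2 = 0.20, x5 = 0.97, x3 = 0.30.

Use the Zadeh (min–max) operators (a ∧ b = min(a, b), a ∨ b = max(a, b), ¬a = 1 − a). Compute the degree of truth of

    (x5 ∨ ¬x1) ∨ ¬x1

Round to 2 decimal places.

0.97

¬x1 = 1 − 0.44 = 0.56
x5 ∨ ¬x1 = max(a, b) on (0.97, 0.56) = 0.97
¬x1 = 1 − 0.44 = 0.56
(x5 ∨ ¬x1) ∨ ¬x1 = max(a, b) on (0.97, 0.56) = 0.97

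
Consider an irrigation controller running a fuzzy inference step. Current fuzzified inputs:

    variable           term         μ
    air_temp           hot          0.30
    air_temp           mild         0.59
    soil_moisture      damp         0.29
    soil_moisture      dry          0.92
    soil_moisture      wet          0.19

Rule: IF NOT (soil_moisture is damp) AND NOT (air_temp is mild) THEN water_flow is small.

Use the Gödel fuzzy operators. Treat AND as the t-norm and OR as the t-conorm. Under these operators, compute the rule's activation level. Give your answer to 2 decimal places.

0.41

firing strength: ¬damp=1−0.29=0.71, ¬mild=1−0.59=0.41; AND[min(a, b)] → w = 0.41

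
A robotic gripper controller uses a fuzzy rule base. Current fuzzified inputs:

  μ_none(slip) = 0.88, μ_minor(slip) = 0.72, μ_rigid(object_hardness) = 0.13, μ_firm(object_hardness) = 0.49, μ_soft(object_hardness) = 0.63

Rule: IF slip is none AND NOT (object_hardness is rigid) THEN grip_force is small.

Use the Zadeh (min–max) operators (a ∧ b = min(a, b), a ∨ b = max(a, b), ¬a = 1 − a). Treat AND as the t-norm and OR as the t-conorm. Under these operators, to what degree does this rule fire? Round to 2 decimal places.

firing strength: none=0.88, ¬rigid=1−0.13=0.87; AND[min(a, b)] → w = 0.87

0.87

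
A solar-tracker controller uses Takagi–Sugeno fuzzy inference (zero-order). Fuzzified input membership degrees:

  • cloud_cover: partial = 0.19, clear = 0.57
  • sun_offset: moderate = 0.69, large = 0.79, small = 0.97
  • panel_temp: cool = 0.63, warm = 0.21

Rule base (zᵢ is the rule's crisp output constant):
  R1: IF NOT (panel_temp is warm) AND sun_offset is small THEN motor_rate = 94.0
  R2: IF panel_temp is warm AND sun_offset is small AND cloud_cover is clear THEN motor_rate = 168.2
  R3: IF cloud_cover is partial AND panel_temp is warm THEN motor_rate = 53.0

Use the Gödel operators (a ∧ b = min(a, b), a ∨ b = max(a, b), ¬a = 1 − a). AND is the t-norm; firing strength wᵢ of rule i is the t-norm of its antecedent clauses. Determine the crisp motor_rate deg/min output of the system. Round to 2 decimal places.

R1 (z=94.0): ¬warm=1−0.21=0.79, small=0.97; AND[min(a, b)] → w = 0.79
R2 (z=168.2): warm=0.21, small=0.97, clear=0.57; AND[min(a, b)] → w = 0.21
R3 (z=53.0): partial=0.19, warm=0.21; AND[min(a, b)] → w = 0.19
Weighted average = (0.79·94.0 + 0.21·168.2 + 0.19·53.0) / (0.79 + 0.21 + 0.19)
  = 119.6520 / 1.1900 = 100.55

100.55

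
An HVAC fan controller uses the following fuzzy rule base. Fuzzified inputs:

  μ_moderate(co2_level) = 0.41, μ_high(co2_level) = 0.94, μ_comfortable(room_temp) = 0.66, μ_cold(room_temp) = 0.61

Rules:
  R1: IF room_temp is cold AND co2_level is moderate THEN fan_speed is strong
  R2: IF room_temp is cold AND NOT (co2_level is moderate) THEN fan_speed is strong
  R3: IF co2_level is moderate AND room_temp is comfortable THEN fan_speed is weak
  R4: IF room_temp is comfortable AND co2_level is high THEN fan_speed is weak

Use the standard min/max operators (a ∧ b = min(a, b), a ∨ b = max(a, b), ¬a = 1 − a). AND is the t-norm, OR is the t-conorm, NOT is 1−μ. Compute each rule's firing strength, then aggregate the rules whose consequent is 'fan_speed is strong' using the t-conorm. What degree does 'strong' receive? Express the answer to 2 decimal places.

0.59

R1: cold=0.61, moderate=0.41; AND[min(a, b)] → w = 0.41
R2: cold=0.61, ¬moderate=1−0.41=0.59; AND[min(a, b)] → w = 0.59
R3: moderate=0.41, comfortable=0.66; AND[min(a, b)] → w = 0.41
R4: comfortable=0.66, high=0.94; AND[min(a, b)] → w = 0.66
Rules with consequent 'strong': {R1, R2} → strengths 0.41, 0.59
Aggregate via t-conorm [max(a, b)]: 0.59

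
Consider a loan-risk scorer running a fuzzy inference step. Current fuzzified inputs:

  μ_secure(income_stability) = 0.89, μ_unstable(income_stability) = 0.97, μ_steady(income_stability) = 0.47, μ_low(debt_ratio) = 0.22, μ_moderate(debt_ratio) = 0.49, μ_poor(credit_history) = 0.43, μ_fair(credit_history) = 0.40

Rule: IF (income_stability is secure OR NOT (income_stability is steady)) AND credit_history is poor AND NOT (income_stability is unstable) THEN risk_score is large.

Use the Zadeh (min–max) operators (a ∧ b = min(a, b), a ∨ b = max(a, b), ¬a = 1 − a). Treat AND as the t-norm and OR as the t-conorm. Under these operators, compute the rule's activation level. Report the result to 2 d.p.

0.03

firing strength: (secure=0.89 OR ¬steady=1−0.47=0.53) = 0.89; AND[min(a, b)] with poor=0.43, ¬unstable=1−0.97=0.03 → w = 0.03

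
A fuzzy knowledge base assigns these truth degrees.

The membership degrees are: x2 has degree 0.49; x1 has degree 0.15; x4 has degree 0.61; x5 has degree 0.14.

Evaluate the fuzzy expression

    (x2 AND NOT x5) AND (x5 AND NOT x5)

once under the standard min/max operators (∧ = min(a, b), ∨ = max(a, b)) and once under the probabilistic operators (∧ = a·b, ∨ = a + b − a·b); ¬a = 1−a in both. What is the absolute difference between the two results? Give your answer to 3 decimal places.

0.089

Under standard min/max:
  NOT x5 = 1 − 0.14 = 0.86
  x2 AND NOT x5 = min(a, b) on (0.49, 0.86) = 0.49
  NOT x5 = 1 − 0.14 = 0.86
  x5 AND NOT x5 = min(a, b) on (0.14, 0.86) = 0.14
  (x2 AND NOT x5) AND (x5 AND NOT x5) = min(a, b) on (0.49, 0.14) = 0.14
  → value = 0.1400
Under probabilistic:
  NOT x5 = 1 − 0.1400 = 0.8600
  x2 AND NOT x5 = a·b on (0.4900, 0.8600) = 0.4214
  NOT x5 = 1 − 0.1400 = 0.8600
  x5 AND NOT x5 = a·b on (0.1400, 0.8600) = 0.1204
  (x2 AND NOT x5) AND (x5 AND NOT x5) = a·b on (0.4214, 0.1204) = 0.0507
  → value = 0.0507
|0.1400 − 0.0507| = 0.089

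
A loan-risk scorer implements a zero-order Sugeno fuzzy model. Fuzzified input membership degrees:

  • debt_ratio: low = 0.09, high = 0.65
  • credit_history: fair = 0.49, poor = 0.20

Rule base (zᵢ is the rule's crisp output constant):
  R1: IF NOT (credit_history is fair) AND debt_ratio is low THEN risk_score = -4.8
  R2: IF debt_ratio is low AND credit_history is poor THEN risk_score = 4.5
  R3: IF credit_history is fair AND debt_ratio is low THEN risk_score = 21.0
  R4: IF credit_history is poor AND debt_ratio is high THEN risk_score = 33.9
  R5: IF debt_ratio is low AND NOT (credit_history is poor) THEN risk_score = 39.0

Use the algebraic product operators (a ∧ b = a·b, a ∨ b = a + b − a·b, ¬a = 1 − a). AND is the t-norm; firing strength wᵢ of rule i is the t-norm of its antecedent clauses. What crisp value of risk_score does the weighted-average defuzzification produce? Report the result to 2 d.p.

R1 (z=-4.8): ¬fair=1−0.49=0.51, low=0.09; AND[a·b] → w = 0.0459
R2 (z=4.5): low=0.09, poor=0.20; AND[a·b] → w = 0.0180
R3 (z=21.0): fair=0.49, low=0.09; AND[a·b] → w = 0.0441
R4 (z=33.9): poor=0.20, high=0.65; AND[a·b] → w = 0.1300
R5 (z=39.0): low=0.09, ¬poor=1−0.20=0.80; AND[a·b] → w = 0.0720
Weighted average = (0.0459·-4.8 + 0.0180·4.5 + 0.0441·21.0 + 0.1300·33.9 + 0.0720·39.0) / (0.0459 + 0.0180 + 0.0441 + 0.1300 + 0.0720)
  = 8.0018 / 0.3100 = 25.81

25.81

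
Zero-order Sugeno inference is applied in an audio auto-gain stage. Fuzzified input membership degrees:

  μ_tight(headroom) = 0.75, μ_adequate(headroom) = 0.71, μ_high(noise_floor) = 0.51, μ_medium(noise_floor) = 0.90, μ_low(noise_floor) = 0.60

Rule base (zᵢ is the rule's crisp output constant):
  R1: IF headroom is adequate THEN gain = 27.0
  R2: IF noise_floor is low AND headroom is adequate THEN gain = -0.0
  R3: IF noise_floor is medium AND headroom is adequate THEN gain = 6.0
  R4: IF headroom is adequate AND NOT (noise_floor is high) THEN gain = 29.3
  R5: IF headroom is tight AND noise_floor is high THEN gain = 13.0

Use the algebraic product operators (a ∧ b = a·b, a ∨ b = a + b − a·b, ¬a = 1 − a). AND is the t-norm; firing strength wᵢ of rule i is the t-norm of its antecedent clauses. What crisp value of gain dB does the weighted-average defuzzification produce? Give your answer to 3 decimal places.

R1 (z=27.0): adequate=0.71 → w = 0.7100
R2 (z=-0.0): low=0.60, adequate=0.71; AND[a·b] → w = 0.4260
R3 (z=6.0): medium=0.90, adequate=0.71; AND[a·b] → w = 0.6390
R4 (z=29.3): adequate=0.71, ¬high=1−0.51=0.49; AND[a·b] → w = 0.3479
R5 (z=13.0): tight=0.75, high=0.51; AND[a·b] → w = 0.3825
Weighted average = (0.7100·27.0 + 0.4260·-0.0 + 0.6390·6.0 + 0.3479·29.3 + 0.3825·13.0) / (0.7100 + 0.4260 + 0.6390 + 0.3479 + 0.3825)
  = 38.1700 / 2.5054 = 15.235

15.235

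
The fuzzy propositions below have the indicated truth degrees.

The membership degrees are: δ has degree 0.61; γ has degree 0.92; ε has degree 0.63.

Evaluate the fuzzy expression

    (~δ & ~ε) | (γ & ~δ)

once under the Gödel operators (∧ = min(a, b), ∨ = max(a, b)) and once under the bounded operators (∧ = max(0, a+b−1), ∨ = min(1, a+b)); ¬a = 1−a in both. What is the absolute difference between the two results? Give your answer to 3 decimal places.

0.080

Under Gödel:
  ~δ = 1 − 0.61 = 0.39
  ~ε = 1 − 0.63 = 0.37
  ~δ & ~ε = min(a, b) on (0.39, 0.37) = 0.37
  ~δ = 1 − 0.61 = 0.39
  γ & ~δ = min(a, b) on (0.92, 0.39) = 0.39
  (~δ & ~ε) | (γ & ~δ) = max(a, b) on (0.37, 0.39) = 0.39
  → value = 0.3900
Under bounded:
  ~δ = 1 − 0.61 = 0.39
  ~ε = 1 − 0.63 = 0.37
  ~δ & ~ε = max(0, a+b−1) on (0.39, 0.37) = 0.00
  ~δ = 1 − 0.61 = 0.39
  γ & ~δ = max(0, a+b−1) on (0.92, 0.39) = 0.31
  (~δ & ~ε) | (γ & ~δ) = min(1, a+b) on (0.00, 0.31) = 0.31
  → value = 0.3100
|0.3900 − 0.3100| = 0.080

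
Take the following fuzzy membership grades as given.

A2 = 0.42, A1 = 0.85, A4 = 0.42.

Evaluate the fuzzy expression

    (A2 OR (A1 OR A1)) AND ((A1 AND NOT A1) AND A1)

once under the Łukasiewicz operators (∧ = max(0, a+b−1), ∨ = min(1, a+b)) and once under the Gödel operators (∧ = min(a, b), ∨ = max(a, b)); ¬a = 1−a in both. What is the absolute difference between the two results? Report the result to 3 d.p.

Under Łukasiewicz:
  A1 OR A1 = min(1, a+b) on (0.85, 0.85) = 1.00
  A2 OR (A1 OR A1) = min(1, a+b) on (0.42, 1.00) = 1.00
  NOT A1 = 1 − 0.85 = 0.15
  A1 AND NOT A1 = max(0, a+b−1) on (0.85, 0.15) = 0.00
  (A1 AND NOT A1) AND A1 = max(0, a+b−1) on (0.00, 0.85) = 0.00
  (A2 OR (A1 OR A1)) AND ((A1 AND NOT A1) AND A1) = max(0, a+b−1) on (1.00, 0.00) = 0.00
  → value = 0.0000
Under Gödel:
  A1 OR A1 = max(a, b) on (0.85, 0.85) = 0.85
  A2 OR (A1 OR A1) = max(a, b) on (0.42, 0.85) = 0.85
  NOT A1 = 1 − 0.85 = 0.15
  A1 AND NOT A1 = min(a, b) on (0.85, 0.15) = 0.15
  (A1 AND NOT A1) AND A1 = min(a, b) on (0.15, 0.85) = 0.15
  (A2 OR (A1 OR A1)) AND ((A1 AND NOT A1) AND A1) = min(a, b) on (0.85, 0.15) = 0.15
  → value = 0.1500
|0.0000 − 0.1500| = 0.150

0.150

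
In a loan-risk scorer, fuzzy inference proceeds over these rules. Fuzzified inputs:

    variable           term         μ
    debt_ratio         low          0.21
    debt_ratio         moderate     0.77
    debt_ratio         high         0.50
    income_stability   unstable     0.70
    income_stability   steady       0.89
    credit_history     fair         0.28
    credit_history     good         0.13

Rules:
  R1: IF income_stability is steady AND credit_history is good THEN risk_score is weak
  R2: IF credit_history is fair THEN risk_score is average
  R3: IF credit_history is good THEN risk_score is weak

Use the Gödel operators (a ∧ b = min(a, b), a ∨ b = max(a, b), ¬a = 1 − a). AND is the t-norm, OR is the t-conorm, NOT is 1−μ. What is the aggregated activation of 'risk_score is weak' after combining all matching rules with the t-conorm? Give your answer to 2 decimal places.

0.13

R1: steady=0.89, good=0.13; AND[min(a, b)] → w = 0.13
R2: fair=0.28 → w = 0.28
R3: good=0.13 → w = 0.13
Rules with consequent 'weak': {R1, R3} → strengths 0.13, 0.13
Aggregate via t-conorm [max(a, b)]: 0.13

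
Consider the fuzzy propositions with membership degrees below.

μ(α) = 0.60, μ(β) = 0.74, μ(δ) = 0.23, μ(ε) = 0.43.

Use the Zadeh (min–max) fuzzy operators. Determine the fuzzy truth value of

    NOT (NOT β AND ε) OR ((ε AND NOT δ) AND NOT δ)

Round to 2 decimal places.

NOT β = 1 − 0.74 = 0.26
NOT β AND ε = min(a, b) on (0.26, 0.43) = 0.26
NOT (NOT β AND ε) = 1 − 0.26 = 0.74
NOT δ = 1 − 0.23 = 0.77
ε AND NOT δ = min(a, b) on (0.43, 0.77) = 0.43
NOT δ = 1 − 0.23 = 0.77
(ε AND NOT δ) AND NOT δ = min(a, b) on (0.43, 0.77) = 0.43
NOT (NOT β AND ε) OR ((ε AND NOT δ) AND NOT δ) = max(a, b) on (0.74, 0.43) = 0.74

0.74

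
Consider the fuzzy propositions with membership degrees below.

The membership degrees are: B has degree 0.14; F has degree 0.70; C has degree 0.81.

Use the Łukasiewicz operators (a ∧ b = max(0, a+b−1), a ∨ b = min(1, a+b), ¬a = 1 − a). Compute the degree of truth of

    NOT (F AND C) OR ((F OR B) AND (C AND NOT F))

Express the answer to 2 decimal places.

0.49

F AND C = max(0, a+b−1) on (0.70, 0.81) = 0.51
NOT (F AND C) = 1 − 0.51 = 0.49
F OR B = min(1, a+b) on (0.70, 0.14) = 0.84
NOT F = 1 − 0.70 = 0.30
C AND NOT F = max(0, a+b−1) on (0.81, 0.30) = 0.11
(F OR B) AND (C AND NOT F) = max(0, a+b−1) on (0.84, 0.11) = 0.00
NOT (F AND C) OR ((F OR B) AND (C AND NOT F)) = min(1, a+b) on (0.49, 0.00) = 0.49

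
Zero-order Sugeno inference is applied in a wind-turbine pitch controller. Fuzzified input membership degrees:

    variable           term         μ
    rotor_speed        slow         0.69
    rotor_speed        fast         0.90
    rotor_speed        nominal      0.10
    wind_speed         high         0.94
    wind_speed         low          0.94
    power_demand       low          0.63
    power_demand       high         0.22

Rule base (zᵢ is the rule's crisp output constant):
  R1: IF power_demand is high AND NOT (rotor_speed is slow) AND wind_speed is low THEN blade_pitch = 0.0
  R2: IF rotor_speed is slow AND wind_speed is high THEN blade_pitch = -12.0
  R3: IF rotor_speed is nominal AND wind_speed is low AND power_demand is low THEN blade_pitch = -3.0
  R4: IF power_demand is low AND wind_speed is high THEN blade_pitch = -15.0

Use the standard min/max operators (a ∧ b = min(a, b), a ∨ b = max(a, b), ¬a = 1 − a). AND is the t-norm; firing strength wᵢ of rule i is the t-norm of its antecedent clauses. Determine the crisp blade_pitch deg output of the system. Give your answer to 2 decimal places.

-10.99

R1 (z=0.0): high=0.22, ¬slow=1−0.69=0.31, low=0.94; AND[min(a, b)] → w = 0.22
R2 (z=-12.0): slow=0.69, high=0.94; AND[min(a, b)] → w = 0.69
R3 (z=-3.0): nominal=0.10, low=0.94, low=0.63; AND[min(a, b)] → w = 0.10
R4 (z=-15.0): low=0.63, high=0.94; AND[min(a, b)] → w = 0.63
Weighted average = (0.22·0.0 + 0.69·-12.0 + 0.10·-3.0 + 0.63·-15.0) / (0.22 + 0.69 + 0.10 + 0.63)
  = -18.0300 / 1.6400 = -10.99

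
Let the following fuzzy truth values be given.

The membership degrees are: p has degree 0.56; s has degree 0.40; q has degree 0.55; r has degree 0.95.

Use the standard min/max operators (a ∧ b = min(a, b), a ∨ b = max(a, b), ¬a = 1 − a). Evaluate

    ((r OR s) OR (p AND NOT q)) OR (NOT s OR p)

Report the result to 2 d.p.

0.95

r OR s = max(a, b) on (0.95, 0.40) = 0.95
NOT q = 1 − 0.55 = 0.45
p AND NOT q = min(a, b) on (0.56, 0.45) = 0.45
(r OR s) OR (p AND NOT q) = max(a, b) on (0.95, 0.45) = 0.95
NOT s = 1 − 0.40 = 0.60
NOT s OR p = max(a, b) on (0.60, 0.56) = 0.60
((r OR s) OR (p AND NOT q)) OR (NOT s OR p) = max(a, b) on (0.95, 0.60) = 0.95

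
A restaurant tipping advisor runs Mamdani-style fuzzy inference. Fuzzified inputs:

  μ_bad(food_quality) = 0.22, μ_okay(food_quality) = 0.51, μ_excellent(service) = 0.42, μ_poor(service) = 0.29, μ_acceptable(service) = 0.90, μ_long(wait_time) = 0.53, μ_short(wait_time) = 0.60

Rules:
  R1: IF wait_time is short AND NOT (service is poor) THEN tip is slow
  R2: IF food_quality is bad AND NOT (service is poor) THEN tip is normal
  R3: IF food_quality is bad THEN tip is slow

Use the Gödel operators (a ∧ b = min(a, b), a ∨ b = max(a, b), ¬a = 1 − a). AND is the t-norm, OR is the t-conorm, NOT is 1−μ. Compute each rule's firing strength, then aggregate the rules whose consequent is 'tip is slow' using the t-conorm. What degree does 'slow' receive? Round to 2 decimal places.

R1: short=0.60, ¬poor=1−0.29=0.71; AND[min(a, b)] → w = 0.60
R2: bad=0.22, ¬poor=1−0.29=0.71; AND[min(a, b)] → w = 0.22
R3: bad=0.22 → w = 0.22
Rules with consequent 'slow': {R1, R3} → strengths 0.60, 0.22
Aggregate via t-conorm [max(a, b)]: 0.60

0.60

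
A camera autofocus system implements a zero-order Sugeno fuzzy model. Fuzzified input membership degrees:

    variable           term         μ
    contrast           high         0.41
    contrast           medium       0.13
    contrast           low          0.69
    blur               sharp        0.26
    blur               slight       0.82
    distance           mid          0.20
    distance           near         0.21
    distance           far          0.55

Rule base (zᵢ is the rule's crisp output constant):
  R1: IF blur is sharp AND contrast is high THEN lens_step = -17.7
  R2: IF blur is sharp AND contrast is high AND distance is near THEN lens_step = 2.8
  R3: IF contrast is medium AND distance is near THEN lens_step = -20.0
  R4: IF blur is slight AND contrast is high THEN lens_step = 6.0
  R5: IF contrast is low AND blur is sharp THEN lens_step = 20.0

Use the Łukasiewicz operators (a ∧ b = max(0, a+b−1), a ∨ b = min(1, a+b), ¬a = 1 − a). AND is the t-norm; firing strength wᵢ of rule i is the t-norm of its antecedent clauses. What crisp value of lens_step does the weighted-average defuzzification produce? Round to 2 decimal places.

R1 (z=-17.7): sharp=0.26, high=0.41; AND[max(0, a+b−1)] → w = 0.00
R2 (z=2.8): sharp=0.26, high=0.41, near=0.21; AND[max(0, a+b−1)] → w = 0.00
R3 (z=-20.0): medium=0.13, near=0.21; AND[max(0, a+b−1)] → w = 0.00
R4 (z=6.0): slight=0.82, high=0.41; AND[max(0, a+b−1)] → w = 0.23
R5 (z=20.0): low=0.69, sharp=0.26; AND[max(0, a+b−1)] → w = 0.00
Weighted average = (0.00·-17.7 + 0.00·2.8 + 0.00·-20.0 + 0.23·6.0 + 0.00·20.0) / (0.00 + 0.00 + 0.00 + 0.23 + 0.00)
  = 1.3800 / 0.2300 = 6.00

6.00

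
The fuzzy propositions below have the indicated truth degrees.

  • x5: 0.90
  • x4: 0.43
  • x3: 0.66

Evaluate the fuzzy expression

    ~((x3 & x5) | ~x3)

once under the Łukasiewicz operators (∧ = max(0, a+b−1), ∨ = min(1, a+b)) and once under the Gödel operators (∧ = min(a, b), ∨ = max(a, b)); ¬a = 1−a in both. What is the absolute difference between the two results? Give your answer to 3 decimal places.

Under Łukasiewicz:
  x3 & x5 = max(0, a+b−1) on (0.66, 0.90) = 0.56
  ~x3 = 1 − 0.66 = 0.34
  (x3 & x5) | ~x3 = min(1, a+b) on (0.56, 0.34) = 0.90
  ~((x3 & x5) | ~x3) = 1 − 0.90 = 0.10
  → value = 0.1000
Under Gödel:
  x3 & x5 = min(a, b) on (0.66, 0.90) = 0.66
  ~x3 = 1 − 0.66 = 0.34
  (x3 & x5) | ~x3 = max(a, b) on (0.66, 0.34) = 0.66
  ~((x3 & x5) | ~x3) = 1 − 0.66 = 0.34
  → value = 0.3400
|0.1000 − 0.3400| = 0.240

0.240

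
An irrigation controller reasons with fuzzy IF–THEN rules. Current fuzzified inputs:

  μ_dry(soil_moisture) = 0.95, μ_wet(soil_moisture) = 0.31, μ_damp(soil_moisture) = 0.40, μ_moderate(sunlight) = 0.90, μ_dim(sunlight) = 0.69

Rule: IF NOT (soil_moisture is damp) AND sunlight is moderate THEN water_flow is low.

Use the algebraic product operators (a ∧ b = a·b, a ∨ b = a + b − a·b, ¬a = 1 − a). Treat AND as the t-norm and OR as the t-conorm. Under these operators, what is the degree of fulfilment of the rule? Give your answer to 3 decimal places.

firing strength: ¬damp=1−0.40=0.60, moderate=0.90; AND[a·b] → w = 0.5400

0.540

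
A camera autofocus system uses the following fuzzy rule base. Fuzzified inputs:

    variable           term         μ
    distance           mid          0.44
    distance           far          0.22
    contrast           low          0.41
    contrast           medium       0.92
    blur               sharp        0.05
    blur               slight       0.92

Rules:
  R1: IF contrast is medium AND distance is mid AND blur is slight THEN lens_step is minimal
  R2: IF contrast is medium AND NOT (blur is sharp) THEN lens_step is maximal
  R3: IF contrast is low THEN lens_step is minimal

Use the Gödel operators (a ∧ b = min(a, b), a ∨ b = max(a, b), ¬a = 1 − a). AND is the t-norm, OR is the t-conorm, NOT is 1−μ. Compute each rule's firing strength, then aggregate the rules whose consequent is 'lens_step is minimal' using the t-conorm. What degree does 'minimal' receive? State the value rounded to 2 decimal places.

R1: medium=0.92, mid=0.44, slight=0.92; AND[min(a, b)] → w = 0.44
R2: medium=0.92, ¬sharp=1−0.05=0.95; AND[min(a, b)] → w = 0.92
R3: low=0.41 → w = 0.41
Rules with consequent 'minimal': {R1, R3} → strengths 0.44, 0.41
Aggregate via t-conorm [max(a, b)]: 0.44

0.44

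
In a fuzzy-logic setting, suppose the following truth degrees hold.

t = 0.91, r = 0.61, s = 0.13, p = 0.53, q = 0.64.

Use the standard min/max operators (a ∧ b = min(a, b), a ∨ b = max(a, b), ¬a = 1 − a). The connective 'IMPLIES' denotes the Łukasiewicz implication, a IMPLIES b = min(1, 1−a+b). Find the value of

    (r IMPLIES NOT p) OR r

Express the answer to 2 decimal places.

NOT p = 1 − 0.53 = 0.47
r IMPLIES NOT p  [Łukasiewicz: min(1, 1−a+b)] with a=0.61, b=0.47 → 0.86
(r IMPLIES NOT p) OR r = max(a, b) on (0.86, 0.61) = 0.86

0.86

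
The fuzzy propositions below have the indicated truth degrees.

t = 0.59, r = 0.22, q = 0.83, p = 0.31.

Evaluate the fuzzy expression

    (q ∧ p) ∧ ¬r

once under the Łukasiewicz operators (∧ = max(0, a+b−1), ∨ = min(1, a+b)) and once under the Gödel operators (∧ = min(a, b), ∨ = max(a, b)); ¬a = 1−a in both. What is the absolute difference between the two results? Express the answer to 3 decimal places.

0.310

Under Łukasiewicz:
  q ∧ p = max(0, a+b−1) on (0.83, 0.31) = 0.14
  ¬r = 1 − 0.22 = 0.78
  (q ∧ p) ∧ ¬r = max(0, a+b−1) on (0.14, 0.78) = 0.00
  → value = 0.0000
Under Gödel:
  q ∧ p = min(a, b) on (0.83, 0.31) = 0.31
  ¬r = 1 − 0.22 = 0.78
  (q ∧ p) ∧ ¬r = min(a, b) on (0.31, 0.78) = 0.31
  → value = 0.3100
|0.0000 − 0.3100| = 0.310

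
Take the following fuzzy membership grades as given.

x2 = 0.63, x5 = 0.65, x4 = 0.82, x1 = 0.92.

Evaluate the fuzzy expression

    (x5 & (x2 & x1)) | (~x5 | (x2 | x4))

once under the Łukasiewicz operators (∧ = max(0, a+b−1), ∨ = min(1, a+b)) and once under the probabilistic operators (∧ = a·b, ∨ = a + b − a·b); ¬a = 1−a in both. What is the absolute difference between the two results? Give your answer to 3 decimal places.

0.027

Under Łukasiewicz:
  x2 & x1 = max(0, a+b−1) on (0.63, 0.92) = 0.55
  x5 & (x2 & x1) = max(0, a+b−1) on (0.65, 0.55) = 0.20
  ~x5 = 1 − 0.65 = 0.35
  x2 | x4 = min(1, a+b) on (0.63, 0.82) = 1.00
  ~x5 | (x2 | x4) = min(1, a+b) on (0.35, 1.00) = 1.00
  (x5 & (x2 & x1)) | (~x5 | (x2 | x4)) = min(1, a+b) on (0.20, 1.00) = 1.00
  → value = 1.0000
Under probabilistic:
  x2 & x1 = a·b on (0.6300, 0.9200) = 0.5796
  x5 & (x2 & x1) = a·b on (0.6500, 0.5796) = 0.3767
  ~x5 = 1 − 0.6500 = 0.3500
  x2 | x4 = a + b − a·b on (0.6300, 0.8200) = 0.9334
  ~x5 | (x2 | x4) = a + b − a·b on (0.3500, 0.9334) = 0.9567
  (x5 & (x2 & x1)) | (~x5 | (x2 | x4)) = a + b − a·b on (0.3767, 0.9567) = 0.9730
  → value = 0.9730
|1.0000 − 0.9730| = 0.027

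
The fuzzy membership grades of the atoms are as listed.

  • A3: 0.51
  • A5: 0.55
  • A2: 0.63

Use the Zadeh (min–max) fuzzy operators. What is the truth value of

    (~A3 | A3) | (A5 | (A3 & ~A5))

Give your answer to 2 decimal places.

0.55

~A3 = 1 − 0.51 = 0.49
~A3 | A3 = max(a, b) on (0.49, 0.51) = 0.51
~A5 = 1 − 0.55 = 0.45
A3 & ~A5 = min(a, b) on (0.51, 0.45) = 0.45
A5 | (A3 & ~A5) = max(a, b) on (0.55, 0.45) = 0.55
(~A3 | A3) | (A5 | (A3 & ~A5)) = max(a, b) on (0.51, 0.55) = 0.55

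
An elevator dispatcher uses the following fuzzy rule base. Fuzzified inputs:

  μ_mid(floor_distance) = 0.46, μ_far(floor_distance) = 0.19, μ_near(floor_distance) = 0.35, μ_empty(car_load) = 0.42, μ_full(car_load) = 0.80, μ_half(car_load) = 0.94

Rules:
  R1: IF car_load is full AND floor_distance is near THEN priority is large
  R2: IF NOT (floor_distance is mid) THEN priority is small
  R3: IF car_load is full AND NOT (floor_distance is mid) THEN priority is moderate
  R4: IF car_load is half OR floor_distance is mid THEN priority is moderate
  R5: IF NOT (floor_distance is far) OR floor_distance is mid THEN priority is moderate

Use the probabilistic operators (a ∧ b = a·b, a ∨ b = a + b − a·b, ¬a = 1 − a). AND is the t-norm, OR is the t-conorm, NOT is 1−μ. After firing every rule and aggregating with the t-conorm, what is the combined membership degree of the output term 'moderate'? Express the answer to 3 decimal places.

R1: full=0.80, near=0.35; AND[a·b] → w = 0.2800
R2: ¬mid=1−0.46=0.54 → w = 0.5400
R3: full=0.80, ¬mid=1−0.46=0.54; AND[a·b] → w = 0.4320
R4: half=0.94, mid=0.46; OR[a + b − a·b] → w = 0.9676
R5: ¬far=1−0.19=0.81, mid=0.46; OR[a + b − a·b] → w = 0.8974
Rules with consequent 'moderate': {R3, R4, R5} → strengths 0.4320, 0.9676, 0.8974
Aggregate via t-conorm [a + b − a·b]: 0.9981

0.998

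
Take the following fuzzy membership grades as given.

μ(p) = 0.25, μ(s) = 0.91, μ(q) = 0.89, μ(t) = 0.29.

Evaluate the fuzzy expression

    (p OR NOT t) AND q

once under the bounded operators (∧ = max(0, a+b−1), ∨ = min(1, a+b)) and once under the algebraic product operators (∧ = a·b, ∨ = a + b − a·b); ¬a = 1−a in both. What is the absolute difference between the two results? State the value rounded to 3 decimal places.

0.154

Under bounded:
  NOT t = 1 − 0.29 = 0.71
  p OR NOT t = min(1, a+b) on (0.25, 0.71) = 0.96
  (p OR NOT t) AND q = max(0, a+b−1) on (0.96, 0.89) = 0.85
  → value = 0.8500
Under algebraic product:
  NOT t = 1 − 0.2900 = 0.7100
  p OR NOT t = a + b − a·b on (0.2500, 0.7100) = 0.7825
  (p OR NOT t) AND q = a·b on (0.7825, 0.8900) = 0.6964
  → value = 0.6964
|0.8500 − 0.6964| = 0.154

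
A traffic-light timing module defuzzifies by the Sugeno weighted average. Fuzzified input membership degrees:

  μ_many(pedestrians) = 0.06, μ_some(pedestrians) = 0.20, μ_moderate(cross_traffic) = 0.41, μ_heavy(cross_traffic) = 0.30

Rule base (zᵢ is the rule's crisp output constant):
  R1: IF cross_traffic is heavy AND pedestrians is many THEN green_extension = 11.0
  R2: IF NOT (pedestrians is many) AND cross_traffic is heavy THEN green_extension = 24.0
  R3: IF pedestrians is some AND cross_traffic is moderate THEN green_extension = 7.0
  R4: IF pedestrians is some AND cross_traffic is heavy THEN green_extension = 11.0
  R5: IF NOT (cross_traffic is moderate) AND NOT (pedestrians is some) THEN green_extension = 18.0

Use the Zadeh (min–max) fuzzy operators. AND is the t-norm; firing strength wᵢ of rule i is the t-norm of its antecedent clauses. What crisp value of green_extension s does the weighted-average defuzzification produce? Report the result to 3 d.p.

R1 (z=11.0): heavy=0.30, many=0.06; AND[min(a, b)] → w = 0.06
R2 (z=24.0): ¬many=1−0.06=0.94, heavy=0.30; AND[min(a, b)] → w = 0.30
R3 (z=7.0): some=0.20, moderate=0.41; AND[min(a, b)] → w = 0.20
R4 (z=11.0): some=0.20, heavy=0.30; AND[min(a, b)] → w = 0.20
R5 (z=18.0): ¬moderate=1−0.41=0.59, ¬some=1−0.20=0.80; AND[min(a, b)] → w = 0.59
Weighted average = (0.06·11.0 + 0.30·24.0 + 0.20·7.0 + 0.20·11.0 + 0.59·18.0) / (0.06 + 0.30 + 0.20 + 0.20 + 0.59)
  = 22.0800 / 1.3500 = 16.356

16.356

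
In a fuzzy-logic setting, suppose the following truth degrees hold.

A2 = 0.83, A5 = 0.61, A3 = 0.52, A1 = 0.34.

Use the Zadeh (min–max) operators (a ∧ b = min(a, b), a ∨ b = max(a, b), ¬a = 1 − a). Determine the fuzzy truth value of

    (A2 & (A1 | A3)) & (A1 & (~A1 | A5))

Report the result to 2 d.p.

A1 | A3 = max(a, b) on (0.34, 0.52) = 0.52
A2 & (A1 | A3) = min(a, b) on (0.83, 0.52) = 0.52
~A1 = 1 − 0.34 = 0.66
~A1 | A5 = max(a, b) on (0.66, 0.61) = 0.66
A1 & (~A1 | A5) = min(a, b) on (0.34, 0.66) = 0.34
(A2 & (A1 | A3)) & (A1 & (~A1 | A5)) = min(a, b) on (0.52, 0.34) = 0.34

0.34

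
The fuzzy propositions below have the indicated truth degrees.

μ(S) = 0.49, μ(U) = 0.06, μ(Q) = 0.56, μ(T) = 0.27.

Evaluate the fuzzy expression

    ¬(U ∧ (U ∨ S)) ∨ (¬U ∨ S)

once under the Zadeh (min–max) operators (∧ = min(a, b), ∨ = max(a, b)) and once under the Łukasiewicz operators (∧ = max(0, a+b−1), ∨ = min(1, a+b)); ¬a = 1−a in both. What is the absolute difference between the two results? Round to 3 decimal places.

Under Zadeh (min–max):
  U ∨ S = max(a, b) on (0.06, 0.49) = 0.49
  U ∧ (U ∨ S) = min(a, b) on (0.06, 0.49) = 0.06
  ¬(U ∧ (U ∨ S)) = 1 − 0.06 = 0.94
  ¬U = 1 − 0.06 = 0.94
  ¬U ∨ S = max(a, b) on (0.94, 0.49) = 0.94
  ¬(U ∧ (U ∨ S)) ∨ (¬U ∨ S) = max(a, b) on (0.94, 0.94) = 0.94
  → value = 0.9400
Under Łukasiewicz:
  U ∨ S = min(1, a+b) on (0.06, 0.49) = 0.55
  U ∧ (U ∨ S) = max(0, a+b−1) on (0.06, 0.55) = 0.00
  ¬(U ∧ (U ∨ S)) = 1 − 0.00 = 1.00
  ¬U = 1 − 0.06 = 0.94
  ¬U ∨ S = min(1, a+b) on (0.94, 0.49) = 1.00
  ¬(U ∧ (U ∨ S)) ∨ (¬U ∨ S) = min(1, a+b) on (1.00, 1.00) = 1.00
  → value = 1.0000
|0.9400 − 1.0000| = 0.060

0.060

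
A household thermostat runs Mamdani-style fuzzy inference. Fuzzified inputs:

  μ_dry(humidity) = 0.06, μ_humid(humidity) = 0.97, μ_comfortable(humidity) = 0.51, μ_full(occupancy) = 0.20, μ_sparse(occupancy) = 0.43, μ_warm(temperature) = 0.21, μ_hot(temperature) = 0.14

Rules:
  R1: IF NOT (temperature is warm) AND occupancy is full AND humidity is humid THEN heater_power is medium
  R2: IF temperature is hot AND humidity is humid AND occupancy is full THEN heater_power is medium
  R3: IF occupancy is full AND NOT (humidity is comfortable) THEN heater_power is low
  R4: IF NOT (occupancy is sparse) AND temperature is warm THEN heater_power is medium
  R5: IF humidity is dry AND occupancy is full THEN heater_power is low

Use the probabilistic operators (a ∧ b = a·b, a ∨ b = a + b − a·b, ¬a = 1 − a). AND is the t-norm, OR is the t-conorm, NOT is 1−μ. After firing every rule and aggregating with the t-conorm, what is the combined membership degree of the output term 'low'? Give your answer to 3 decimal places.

0.109

R1: ¬warm=1−0.21=0.79, full=0.20, humid=0.97; AND[a·b] → w = 0.1533
R2: hot=0.14, humid=0.97, full=0.20; AND[a·b] → w = 0.0272
R3: full=0.20, ¬comfortable=1−0.51=0.49; AND[a·b] → w = 0.0980
R4: ¬sparse=1−0.43=0.57, warm=0.21; AND[a·b] → w = 0.1197
R5: dry=0.06, full=0.20; AND[a·b] → w = 0.0120
Rules with consequent 'low': {R3, R5} → strengths 0.0980, 0.0120
Aggregate via t-conorm [a + b − a·b]: 0.1088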